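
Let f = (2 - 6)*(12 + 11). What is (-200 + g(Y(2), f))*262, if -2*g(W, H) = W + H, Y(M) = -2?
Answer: -40086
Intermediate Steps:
f = -92 (f = -4*23 = -92)
g(W, H) = -H/2 - W/2 (g(W, H) = -(W + H)/2 = -(H + W)/2 = -H/2 - W/2)
(-200 + g(Y(2), f))*262 = (-200 + (-½*(-92) - ½*(-2)))*262 = (-200 + (46 + 1))*262 = (-200 + 47)*262 = -153*262 = -40086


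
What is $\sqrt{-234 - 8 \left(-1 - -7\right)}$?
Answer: $i \sqrt{282} \approx 16.793 i$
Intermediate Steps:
$\sqrt{-234 - 8 \left(-1 - -7\right)} = \sqrt{-234 - 8 \left(-1 + 7\right)} = \sqrt{-234 - 48} = \sqrt{-282} = i \sqrt{282}$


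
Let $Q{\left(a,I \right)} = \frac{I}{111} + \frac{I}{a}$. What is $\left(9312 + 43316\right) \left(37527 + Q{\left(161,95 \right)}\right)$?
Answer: $\frac{35296065862196}{17871} \approx 1.975 \cdot 10^{9}$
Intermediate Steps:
$Q{\left(a,I \right)} = \frac{I}{111} + \frac{I}{a}$ ($Q{\left(a,I \right)} = I \frac{1}{111} + \frac{I}{a} = \frac{I}{111} + \frac{I}{a}$)
$\left(9312 + 43316\right) \left(37527 + Q{\left(161,95 \right)}\right) = \left(9312 + 43316\right) \left(37527 + \left(\frac{1}{111} \cdot 95 + \frac{95}{161}\right)\right) = 52628 \left(37527 + \left(\frac{95}{111} + 95 \cdot \frac{1}{161}\right)\right) = 52628 \left(37527 + \left(\frac{95}{111} + \frac{95}{161}\right)\right) = 52628 \left(37527 + \frac{25840}{17871}\right) = 52628 \cdot \frac{670670857}{17871} = \frac{35296065862196}{17871}$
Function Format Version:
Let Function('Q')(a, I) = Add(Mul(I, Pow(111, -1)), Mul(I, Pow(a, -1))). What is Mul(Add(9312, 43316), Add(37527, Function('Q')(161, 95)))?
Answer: Rational(35296065862196, 17871) ≈ 1.9750e+9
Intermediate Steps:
Function('Q')(a, I) = Add(Mul(Rational(1, 111), I), Mul(I, Pow(a, -1))) (Function('Q')(a, I) = Add(Mul(I, Rational(1, 111)), Mul(I, Pow(a, -1))) = Add(Mul(Rational(1, 111), I), Mul(I, Pow(a, -1))))
Mul(Add(9312, 43316), Add(37527, Function('Q')(161, 95))) = Mul(Add(9312, 43316), Add(37527, Add(Mul(Rational(1, 111), 95), Mul(95, Pow(161, -1))))) = Mul(52628, Add(37527, Add(Rational(95, 111), Mul(95, Rational(1, 161))))) = Mul(52628, Add(37527, Add(Rational(95, 111), Rational(95, 161)))) = Mul(52628, Add(37527, Rational(25840, 17871))) = Mul(52628, Rational(670670857, 17871)) = Rational(35296065862196, 17871)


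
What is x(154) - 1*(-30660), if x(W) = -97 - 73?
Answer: 30490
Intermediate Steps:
x(W) = -170
x(154) - 1*(-30660) = -170 - 1*(-30660) = -170 + 30660 = 30490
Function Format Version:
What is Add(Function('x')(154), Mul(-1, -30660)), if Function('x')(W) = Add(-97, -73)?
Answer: 30490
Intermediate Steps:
Function('x')(W) = -170
Add(Function('x')(154), Mul(-1, -30660)) = Add(-170, Mul(-1, -30660)) = Add(-170, 30660) = 30490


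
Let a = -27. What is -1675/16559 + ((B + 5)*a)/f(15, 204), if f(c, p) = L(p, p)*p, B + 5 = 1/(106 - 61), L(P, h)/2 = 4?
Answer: -4572559/45040480 ≈ -0.10152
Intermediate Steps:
L(P, h) = 8 (L(P, h) = 2*4 = 8)
B = -224/45 (B = -5 + 1/(106 - 61) = -5 + 1/45 = -224/45 ≈ -4.9778)
f(c, p) = 8*p
-1675/16559 + ((B + 5)*a)/f(15, 204) = -1675/16559 + ((-224/45 + 5)*(-27))/((8*204)) = -1675*1/16559 + ((1/45)*(-27))/1632 = -1675/16559 - 3/5*1/1632 = -1675/16559 - 1/2720 = -4572559/45040480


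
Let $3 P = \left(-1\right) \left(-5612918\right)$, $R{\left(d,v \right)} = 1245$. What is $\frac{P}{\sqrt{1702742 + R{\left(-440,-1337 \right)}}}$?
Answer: $\frac{5612918 \sqrt{1703987}}{5111961} \approx 1433.3$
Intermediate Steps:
$P = \frac{5612918}{3}$ ($P = \frac{\left(-1\right) \left(-5612918\right)}{3} = \frac{1}{3} \cdot 5612918 = \frac{5612918}{3} \approx 1.871 \cdot 10^{6}$)
$\frac{P}{\sqrt{1702742 + R{\left(-440,-1337 \right)}}} = \frac{5612918}{3 \sqrt{1702742 + 1245}} = \frac{5612918}{3 \sqrt{1703987}} = \frac{5612918 \frac{\sqrt{1703987}}{1703987}}{3} = \frac{5612918 \sqrt{1703987}}{5111961}$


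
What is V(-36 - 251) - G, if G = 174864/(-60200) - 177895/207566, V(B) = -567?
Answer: -879741025547/1561934150 ≈ -563.24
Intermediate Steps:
G = -5875637503/1561934150 (G = 174864*(-1/60200) - 177895*1/207566 = -21858/7525 - 177895/207566 = -5875637503/1561934150 ≈ -3.7618)
V(-36 - 251) - G = -567 - 1*(-5875637503/1561934150) = -567 + 5875637503/1561934150 = -879741025547/1561934150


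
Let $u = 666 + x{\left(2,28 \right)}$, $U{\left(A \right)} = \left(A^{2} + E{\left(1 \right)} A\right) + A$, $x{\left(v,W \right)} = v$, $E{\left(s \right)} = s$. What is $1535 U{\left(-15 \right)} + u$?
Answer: $299993$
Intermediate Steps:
$U{\left(A \right)} = A^{2} + 2 A$ ($U{\left(A \right)} = \left(A^{2} + 1 A\right) + A = \left(A^{2} + A\right) + A = \left(A + A^{2}\right) + A = A^{2} + 2 A$)
$u = 668$ ($u = 666 + 2 = 668$)
$1535 U{\left(-15 \right)} + u = 1535 \left(- 15 \left(2 - 15\right)\right) + 668 = 1535 \left(\left(-15\right) \left(-13\right)\right) + 668 = 1535 \cdot 195 + 668 = 299325 + 668 = 299993$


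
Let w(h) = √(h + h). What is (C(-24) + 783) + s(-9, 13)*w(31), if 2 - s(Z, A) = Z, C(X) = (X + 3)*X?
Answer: 1287 + 11*√62 ≈ 1373.6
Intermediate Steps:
C(X) = X*(3 + X) (C(X) = (3 + X)*X = X*(3 + X))
s(Z, A) = 2 - Z
w(h) = √2*√h (w(h) = √(2*h) = √2*√h)
(C(-24) + 783) + s(-9, 13)*w(31) = (-24*(3 - 24) + 783) + (2 - 1*(-9))*(√2*√31) = (-24*(-21) + 783) + (2 + 9)*√62 = (504 + 783) + 11*√62 = 1287 + 11*√62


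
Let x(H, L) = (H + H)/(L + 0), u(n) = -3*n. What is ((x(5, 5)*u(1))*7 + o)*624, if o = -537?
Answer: -361296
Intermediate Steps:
x(H, L) = 2*H/L (x(H, L) = (2*H)/L = 2*H/L)
((x(5, 5)*u(1))*7 + o)*624 = (((2*5/5)*(-3*1))*7 - 537)*624 = (((2*5*(⅕))*(-3))*7 - 537)*624 = ((2*(-3))*7 - 537)*624 = (-6*7 - 537)*624 = (-42 - 537)*624 = -579*624 = -361296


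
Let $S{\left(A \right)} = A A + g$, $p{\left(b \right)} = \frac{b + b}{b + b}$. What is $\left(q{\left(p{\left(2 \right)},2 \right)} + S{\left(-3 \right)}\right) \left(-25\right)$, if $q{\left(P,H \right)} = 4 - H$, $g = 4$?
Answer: $-375$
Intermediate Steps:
$p{\left(b \right)} = 1$ ($p{\left(b \right)} = \frac{2 b}{2 b} = 2 b \frac{1}{2 b} = 1$)
$S{\left(A \right)} = 4 + A^{2}$ ($S{\left(A \right)} = A A + 4 = A^{2} + 4 = 4 + A^{2}$)
$\left(q{\left(p{\left(2 \right)},2 \right)} + S{\left(-3 \right)}\right) \left(-25\right) = \left(\left(4 - 2\right) + \left(4 + \left(-3\right)^{2}\right)\right) \left(-25\right) = \left(\left(4 - 2\right) + \left(4 + 9\right)\right) \left(-25\right) = \left(2 + 13\right) \left(-25\right) = 15 \left(-25\right) = -375$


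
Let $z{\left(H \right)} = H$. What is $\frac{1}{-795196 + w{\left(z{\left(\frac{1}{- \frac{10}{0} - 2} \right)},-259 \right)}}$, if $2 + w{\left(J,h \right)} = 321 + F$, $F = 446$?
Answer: $- \frac{1}{794431} \approx -1.2588 \cdot 10^{-6}$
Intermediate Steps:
$w{\left(J,h \right)} = 765$ ($w{\left(J,h \right)} = -2 + \left(321 + 446\right) = -2 + 767 = 765$)
$\frac{1}{-795196 + w{\left(z{\left(\frac{1}{- \frac{10}{0} - 2} \right)},-259 \right)}} = \frac{1}{-795196 + 765} = \frac{1}{-794431} = - \frac{1}{794431}$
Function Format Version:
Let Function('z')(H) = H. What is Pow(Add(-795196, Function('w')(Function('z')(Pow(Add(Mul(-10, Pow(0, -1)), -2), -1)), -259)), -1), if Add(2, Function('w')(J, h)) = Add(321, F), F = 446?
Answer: Rational(-1, 794431) ≈ -1.2588e-6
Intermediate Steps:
Function('w')(J, h) = 765 (Function('w')(J, h) = Add(-2, Add(321, 446)) = Add(-2, 767) = 765)
Pow(Add(-795196, Function('w')(Function('z')(Pow(Add(Mul(-10, Pow(0, -1)), -2), -1)), -259)), -1) = Pow(Add(-795196, 765), -1) = Pow(-794431, -1) = Rational(-1, 794431)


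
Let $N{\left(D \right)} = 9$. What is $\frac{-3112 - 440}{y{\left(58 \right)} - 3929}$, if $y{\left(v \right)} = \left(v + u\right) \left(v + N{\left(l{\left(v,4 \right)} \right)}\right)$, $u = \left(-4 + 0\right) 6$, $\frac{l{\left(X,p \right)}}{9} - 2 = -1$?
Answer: $\frac{3552}{1651} \approx 2.1514$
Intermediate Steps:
$l{\left(X,p \right)} = 9$ ($l{\left(X,p \right)} = 18 + 9 \left(-1\right) = 18 - 9 = 9$)
$u = -24$ ($u = \left(-4\right) 6 = -24$)
$y{\left(v \right)} = \left(-24 + v\right) \left(9 + v\right)$ ($y{\left(v \right)} = \left(v - 24\right) \left(v + 9\right) = \left(-24 + v\right) \left(9 + v\right)$)
$\frac{-3112 - 440}{y{\left(58 \right)} - 3929} = \frac{-3112 - 440}{\left(-216 + 58^{2} - 870\right) - 3929} = \frac{-3112 - 440}{\left(-216 + 3364 - 870\right) - 3929} = - \frac{3552}{2278 - 3929} = - \frac{3552}{-1651} = \left(-3552\right) \left(- \frac{1}{1651}\right) = \frac{3552}{1651}$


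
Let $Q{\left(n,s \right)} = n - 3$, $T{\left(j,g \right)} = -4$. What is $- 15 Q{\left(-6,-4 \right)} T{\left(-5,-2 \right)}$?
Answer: $-540$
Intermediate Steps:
$Q{\left(n,s \right)} = -3 + n$ ($Q{\left(n,s \right)} = n - 3 = -3 + n$)
$- 15 Q{\left(-6,-4 \right)} T{\left(-5,-2 \right)} = - 15 \left(-3 - 6\right) \left(-4\right) = \left(-15\right) \left(-9\right) \left(-4\right) = 135 \left(-4\right) = -540$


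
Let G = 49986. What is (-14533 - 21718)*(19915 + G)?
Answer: -2533981151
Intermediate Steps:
(-14533 - 21718)*(19915 + G) = (-14533 - 21718)*(19915 + 49986) = -36251*69901 = -2533981151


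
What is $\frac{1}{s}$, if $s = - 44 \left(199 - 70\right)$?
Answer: $- \frac{1}{5676} \approx -0.00017618$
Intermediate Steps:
$s = -5676$ ($s = \left(-44\right) 129 = -5676$)
$\frac{1}{s} = \frac{1}{-5676} = - \frac{1}{5676}$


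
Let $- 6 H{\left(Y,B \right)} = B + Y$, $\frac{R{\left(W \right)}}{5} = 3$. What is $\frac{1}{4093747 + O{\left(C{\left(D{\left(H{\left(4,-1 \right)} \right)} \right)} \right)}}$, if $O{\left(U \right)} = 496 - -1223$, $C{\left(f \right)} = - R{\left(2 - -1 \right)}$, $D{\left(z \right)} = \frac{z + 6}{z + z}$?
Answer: $\frac{1}{4095466} \approx 2.4417 \cdot 10^{-7}$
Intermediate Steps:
$R{\left(W \right)} = 15$ ($R{\left(W \right)} = 5 \cdot 3 = 15$)
$H{\left(Y,B \right)} = - \frac{B}{6} - \frac{Y}{6}$ ($H{\left(Y,B \right)} = - \frac{B + Y}{6} = - \frac{B}{6} - \frac{Y}{6}$)
$D{\left(z \right)} = \frac{6 + z}{2 z}$
$C{\left(f \right)} = -15$ ($C{\left(f \right)} = \left(-1\right) 15 = -15$)
$O{\left(U \right)} = 1719$ ($O{\left(U \right)} = 496 + 1223 = 1719$)
$\frac{1}{4093747 + O{\left(C{\left(D{\left(H{\left(4,-1 \right)} \right)} \right)} \right)}} = \frac{1}{4093747 + 1719} = \frac{1}{4095466}$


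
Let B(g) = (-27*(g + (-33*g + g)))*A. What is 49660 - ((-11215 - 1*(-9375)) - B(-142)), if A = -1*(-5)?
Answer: -542770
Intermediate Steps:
A = 5
B(g) = 4185*g (B(g) = -27*(g + (-33*g + g))*5 = -27*(g - 32*g)*5 = -(-837)*g*5 = (837*g)*5 = 4185*g)
49660 - ((-11215 - 1*(-9375)) - B(-142)) = 49660 - ((-11215 - 1*(-9375)) - 4185*(-142)) = 49660 - ((-11215 + 9375) - 1*(-594270)) = 49660 - (-1840 + 594270) = 49660 - 1*592430 = 49660 - 592430 = -542770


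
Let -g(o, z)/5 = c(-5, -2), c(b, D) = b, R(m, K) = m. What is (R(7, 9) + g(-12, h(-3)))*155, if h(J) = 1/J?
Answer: 4960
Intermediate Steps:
h(J) = 1/J
g(o, z) = 25 (g(o, z) = -5*(-5) = 25)
(R(7, 9) + g(-12, h(-3)))*155 = (7 + 25)*155 = 32*155 = 4960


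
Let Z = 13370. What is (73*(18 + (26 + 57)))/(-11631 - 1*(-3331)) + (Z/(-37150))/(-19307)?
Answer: -105764210253/119064338300 ≈ -0.88829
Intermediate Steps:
(73*(18 + (26 + 57)))/(-11631 - 1*(-3331)) + (Z/(-37150))/(-19307) = (73*(18 + (26 + 57)))/(-11631 - 1*(-3331)) + (13370/(-37150))/(-19307) = (73*(18 + 83))/(-11631 + 3331) + (13370*(-1/37150))*(-1/19307) = (73*101)/(-8300) - 1337/3715*(-1/19307) = 7373*(-1/8300) + 1337/71725505 = -7373/8300 + 1337/71725505 = -105764210253/119064338300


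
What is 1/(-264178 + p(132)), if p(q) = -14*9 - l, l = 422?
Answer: -1/264726 ≈ -3.7775e-6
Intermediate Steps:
p(q) = -548 (p(q) = -14*9 - 1*422 = -126 - 422 = -548)
1/(-264178 + p(132)) = 1/(-264178 - 548) = 1/(-264726) = -1/264726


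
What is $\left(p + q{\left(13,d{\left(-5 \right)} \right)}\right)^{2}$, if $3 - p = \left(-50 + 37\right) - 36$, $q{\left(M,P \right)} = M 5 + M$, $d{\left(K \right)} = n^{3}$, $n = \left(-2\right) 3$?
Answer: $16900$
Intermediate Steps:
$n = -6$
$d{\left(K \right)} = -216$ ($d{\left(K \right)} = \left(-6\right)^{3} = -216$)
$q{\left(M,P \right)} = 6 M$ ($q{\left(M,P \right)} = 5 M + M = 6 M$)
$p = 52$ ($p = 3 - \left(\left(-50 + 37\right) - 36\right) = 3 - \left(-13 - 36\right) = 3 - -49 = 3 + 49 = 52$)
$\left(p + q{\left(13,d{\left(-5 \right)} \right)}\right)^{2} = \left(52 + 6 \cdot 13\right)^{2} = \left(52 + 78\right)^{2} = 130^{2} = 16900$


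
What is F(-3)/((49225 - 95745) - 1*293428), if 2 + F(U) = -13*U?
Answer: -37/339948 ≈ -0.00010884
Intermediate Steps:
F(U) = -2 - 13*U
F(-3)/((49225 - 95745) - 1*293428) = (-2 - 13*(-3))/((49225 - 95745) - 1*293428) = (-2 + 39)/(-46520 - 293428) = 37/(-339948) = 37*(-1/339948) = -37/339948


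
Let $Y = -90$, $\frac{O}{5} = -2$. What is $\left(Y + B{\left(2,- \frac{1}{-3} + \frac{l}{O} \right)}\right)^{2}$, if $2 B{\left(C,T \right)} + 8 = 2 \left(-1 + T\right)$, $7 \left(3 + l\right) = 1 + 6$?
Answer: $\frac{2007889}{225} \approx 8924.0$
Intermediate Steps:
$O = -10$ ($O = 5 \left(-2\right) = -10$)
$l = -2$ ($l = -3 + \frac{1 + 6}{7} = -3 + \frac{1}{7} \cdot 7 = -3 + 1 = -2$)
$B{\left(C,T \right)} = -5 + T$ ($B{\left(C,T \right)} = -4 + \frac{2 \left(-1 + T\right)}{2} = -4 + \frac{-2 + 2 T}{2} = -4 + \left(-1 + T\right) = -5 + T$)
$\left(Y + B{\left(2,- \frac{1}{-3} + \frac{l}{O} \right)}\right)^{2} = \left(-90 - \frac{67}{15}\right)^{2} = \left(- \frac{1417}{15}\right)^{2} = \frac{2007889}{225}$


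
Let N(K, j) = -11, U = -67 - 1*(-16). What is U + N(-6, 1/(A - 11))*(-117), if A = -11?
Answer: 1236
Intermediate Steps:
U = -51 (U = -67 + 16 = -51)
U + N(-6, 1/(A - 11))*(-117) = -51 - 11*(-117) = -51 + 1287 = 1236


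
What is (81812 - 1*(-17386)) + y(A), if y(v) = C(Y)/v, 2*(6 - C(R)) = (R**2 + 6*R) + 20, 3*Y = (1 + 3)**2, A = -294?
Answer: 18748444/189 ≈ 99198.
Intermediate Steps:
Y = 16/3 (Y = (1 + 3)**2/3 = (1/3)*4**2 = (1/3)*16 = 16/3 ≈ 5.3333)
C(R) = -4 - 3*R - R**2/2 (C(R) = 6 - ((R**2 + 6*R) + 20)/2 = 6 - (20 + R**2 + 6*R)/2 = 6 + (-10 - 3*R - R**2/2) = -4 - 3*R - R**2/2)
y(v) = -308/(9*v) (y(v) = (-4 - 3*16/3 - (16/3)**2/2)/v = (-4 - 16 - 1/2*256/9)/v = (-4 - 16 - 128/9)/v = -308/(9*v))
(81812 - 1*(-17386)) + y(A) = (81812 - 1*(-17386)) - 308/9/(-294) = (81812 + 17386) - 308/9*(-1/294) = 99198 + 22/189 = 18748444/189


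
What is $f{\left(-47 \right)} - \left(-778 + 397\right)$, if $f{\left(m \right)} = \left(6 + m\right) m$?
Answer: $2308$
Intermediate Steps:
$f{\left(m \right)} = m \left(6 + m\right)$
$f{\left(-47 \right)} - \left(-778 + 397\right) = - 47 \left(6 - 47\right) - \left(-778 + 397\right) = \left(-47\right) \left(-41\right) - -381 = 1927 + 381 = 2308$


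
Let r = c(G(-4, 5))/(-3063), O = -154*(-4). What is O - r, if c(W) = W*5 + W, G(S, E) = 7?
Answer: 628950/1021 ≈ 616.01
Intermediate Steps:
O = 616
c(W) = 6*W (c(W) = 5*W + W = 6*W)
r = -14/1021 (r = (6*7)/(-3063) = 42*(-1/3063) = -14/1021 ≈ -0.013712)
O - r = 616 - 1*(-14/1021) = 616 + 14/1021 = 628950/1021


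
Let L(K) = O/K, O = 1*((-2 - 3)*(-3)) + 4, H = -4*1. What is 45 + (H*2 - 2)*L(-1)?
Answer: 235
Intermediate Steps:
H = -4
O = 19 (O = 1*(-5*(-3)) + 4 = 1*15 + 4 = 15 + 4 = 19)
L(K) = 19/K
45 + (H*2 - 2)*L(-1) = 45 + (-4*2 - 2)*(19/(-1)) = 45 + (-8 - 2)*(19*(-1)) = 45 - 10*(-19) = 45 + 190 = 235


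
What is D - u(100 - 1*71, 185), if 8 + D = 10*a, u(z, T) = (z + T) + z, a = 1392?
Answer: 13669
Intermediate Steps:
u(z, T) = T + 2*z (u(z, T) = (T + z) + z = T + 2*z)
D = 13912 (D = -8 + 10*1392 = -8 + 13920 = 13912)
D - u(100 - 1*71, 185) = 13912 - (185 + 2*(100 - 1*71)) = 13912 - (185 + 2*(100 - 71)) = 13912 - (185 + 2*29) = 13912 - (185 + 58) = 13912 - 1*243 = 13912 - 243 = 13669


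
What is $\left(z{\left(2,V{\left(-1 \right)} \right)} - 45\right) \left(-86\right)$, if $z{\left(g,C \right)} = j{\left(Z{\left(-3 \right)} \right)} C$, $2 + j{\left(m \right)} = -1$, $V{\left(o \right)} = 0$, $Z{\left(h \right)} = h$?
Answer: $3870$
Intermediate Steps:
$j{\left(m \right)} = -3$ ($j{\left(m \right)} = -2 - 1 = -3$)
$z{\left(g,C \right)} = - 3 C$
$\left(z{\left(2,V{\left(-1 \right)} \right)} - 45\right) \left(-86\right) = \left(\left(-3\right) 0 - 45\right) \left(-86\right) = \left(0 - 45\right) \left(-86\right) = \left(-45\right) \left(-86\right) = 3870$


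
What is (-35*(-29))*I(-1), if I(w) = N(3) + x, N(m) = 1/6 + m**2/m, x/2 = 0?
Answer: 19285/6 ≈ 3214.2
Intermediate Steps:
x = 0 (x = 2*0 = 0)
N(m) = 1/6 + m (N(m) = 1*(1/6) + m = 1/6 + m)
I(w) = 19/6 (I(w) = (1/6 + 3) + 0 = 19/6 + 0 = 19/6)
(-35*(-29))*I(-1) = -35*(-29)*(19/6) = 1015*(19/6) = 19285/6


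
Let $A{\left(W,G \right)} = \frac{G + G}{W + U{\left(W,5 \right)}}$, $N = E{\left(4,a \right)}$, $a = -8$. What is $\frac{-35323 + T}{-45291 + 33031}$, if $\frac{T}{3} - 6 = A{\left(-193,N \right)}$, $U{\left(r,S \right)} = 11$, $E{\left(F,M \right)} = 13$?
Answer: $\frac{123569}{42910} \approx 2.8797$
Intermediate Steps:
$N = 13$
$A{\left(W,G \right)} = \frac{2 G}{11 + W}$ ($A{\left(W,G \right)} = \frac{G + G}{W + 11} = \frac{2 G}{11 + W}$)
$T = \frac{123}{7}$ ($T = 18 + 3 \cdot 2 \cdot 13 \frac{1}{11 - 193} = 18 + 3 \cdot 2 \cdot 13 \frac{1}{-182} = 18 + 3 \cdot 2 \cdot 13 \left(- \frac{1}{182}\right) = 18 + 3 \left(- \frac{1}{7}\right) = 18 - \frac{3}{7} = \frac{123}{7} \approx 17.571$)
$\frac{-35323 + T}{-45291 + 33031} = \frac{-35323 + \frac{123}{7}}{-45291 + 33031} = - \frac{247138}{7 \left(-12260\right)} = \left(- \frac{247138}{7}\right) \left(- \frac{1}{12260}\right) = \frac{123569}{42910}$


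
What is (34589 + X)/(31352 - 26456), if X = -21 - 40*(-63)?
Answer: 1159/153 ≈ 7.5752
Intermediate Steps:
X = 2499 (X = -21 + 2520 = 2499)
(34589 + X)/(31352 - 26456) = (34589 + 2499)/(31352 - 26456) = 37088/4896 = 37088*(1/4896) = 1159/153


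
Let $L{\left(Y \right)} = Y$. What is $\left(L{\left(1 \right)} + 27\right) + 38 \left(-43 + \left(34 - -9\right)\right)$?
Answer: $28$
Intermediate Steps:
$\left(L{\left(1 \right)} + 27\right) + 38 \left(-43 + \left(34 - -9\right)\right) = \left(1 + 27\right) + 38 \left(-43 + \left(34 - -9\right)\right) = 28 + 38 \left(-43 + \left(34 + 9\right)\right) = 28 + 38 \left(-43 + 43\right) = 28 + 38 \cdot 0 = 28 + 0 = 28$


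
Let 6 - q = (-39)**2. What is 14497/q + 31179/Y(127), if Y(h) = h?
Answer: 45395066/192405 ≈ 235.94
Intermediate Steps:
q = -1515 (q = 6 - 1*(-39)**2 = 6 - 1*1521 = 6 - 1521 = -1515)
14497/q + 31179/Y(127) = 14497/(-1515) + 31179/127 = 14497*(-1/1515) + 31179*(1/127) = -14497/1515 + 31179/127 = 45395066/192405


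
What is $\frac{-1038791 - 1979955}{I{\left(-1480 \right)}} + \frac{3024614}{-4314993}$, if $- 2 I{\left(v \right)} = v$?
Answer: $- \frac{6514053036569}{1596547410} \approx -4080.1$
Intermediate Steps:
$I{\left(v \right)} = - \frac{v}{2}$
$\frac{-1038791 - 1979955}{I{\left(-1480 \right)}} + \frac{3024614}{-4314993} = \frac{-1038791 - 1979955}{\left(- \frac{1}{2}\right) \left(-1480\right)} + \frac{3024614}{-4314993} = \frac{-1038791 - 1979955}{740} + 3024614 \left(- \frac{1}{4314993}\right) = \left(-3018746\right) \frac{1}{740} - \frac{3024614}{4314993} = - \frac{1509373}{370} - \frac{3024614}{4314993} = - \frac{6514053036569}{1596547410}$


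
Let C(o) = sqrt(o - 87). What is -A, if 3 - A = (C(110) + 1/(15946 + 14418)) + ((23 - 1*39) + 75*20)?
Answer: 44969085/30364 + sqrt(23) ≈ 1485.8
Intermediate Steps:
C(o) = sqrt(-87 + o)
A = -44969085/30364 - sqrt(23) (A = 3 - ((sqrt(-87 + 110) + 1/(15946 + 14418)) + ((23 - 1*39) + 75*20)) = 3 - ((sqrt(23) + 1/30364) + ((23 - 39) + 1500)) = 3 - ((sqrt(23) + 1/30364) + (-16 + 1500)) = 3 - ((1/30364 + sqrt(23)) + 1484) = 3 - (45060177/30364 + sqrt(23)) = 3 + (-45060177/30364 - sqrt(23)) = -44969085/30364 - sqrt(23) ≈ -1485.8)
-A = -(-44969085/30364 - sqrt(23)) = 44969085/30364 + sqrt(23)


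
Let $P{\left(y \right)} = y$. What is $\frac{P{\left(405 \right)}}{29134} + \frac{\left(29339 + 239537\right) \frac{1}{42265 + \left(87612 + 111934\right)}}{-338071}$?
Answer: $\frac{33100627631921}{2381683715250854} \approx 0.013898$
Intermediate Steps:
$\frac{P{\left(405 \right)}}{29134} + \frac{\left(29339 + 239537\right) \frac{1}{42265 + \left(87612 + 111934\right)}}{-338071} = \frac{405}{29134} + \frac{\left(29339 + 239537\right) \frac{1}{42265 + \left(87612 + 111934\right)}}{-338071} = 405 \cdot \frac{1}{29134} + \frac{268876}{42265 + 199546} \left(- \frac{1}{338071}\right) = \frac{405}{29134} + \frac{268876}{241811} \left(- \frac{1}{338071}\right) = \frac{405}{29134} - \frac{268876}{81749286581} = \frac{33100627631921}{2381683715250854}$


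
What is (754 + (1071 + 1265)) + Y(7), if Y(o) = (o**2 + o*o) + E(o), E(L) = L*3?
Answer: 3209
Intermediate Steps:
E(L) = 3*L
Y(o) = 2*o**2 + 3*o (Y(o) = (o**2 + o*o) + 3*o = (o**2 + o**2) + 3*o = 2*o**2 + 3*o)
(754 + (1071 + 1265)) + Y(7) = (754 + (1071 + 1265)) + 7*(3 + 2*7) = (754 + 2336) + 7*(3 + 14) = 3090 + 7*17 = 3090 + 119 = 3209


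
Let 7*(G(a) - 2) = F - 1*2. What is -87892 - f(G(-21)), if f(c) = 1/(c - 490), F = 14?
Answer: -299184361/3404 ≈ -87892.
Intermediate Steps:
G(a) = 26/7 (G(a) = 2 + (14 - 1*2)/7 = 2 + (14 - 2)/7 = 2 + (1/7)*12 = 2 + 12/7 = 26/7)
f(c) = 1/(-490 + c)
-87892 - f(G(-21)) = -87892 - 1/(-490 + 26/7) = -87892 - 1/(-3404/7) = -87892 - 1*(-7/3404) = -87892 + 7/3404 = -299184361/3404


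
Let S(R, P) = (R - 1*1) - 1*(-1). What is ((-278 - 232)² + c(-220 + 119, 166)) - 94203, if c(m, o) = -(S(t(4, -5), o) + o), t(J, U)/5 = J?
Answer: 165711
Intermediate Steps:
t(J, U) = 5*J
S(R, P) = R (S(R, P) = (R - 1) + 1 = (-1 + R) + 1 = R)
c(m, o) = -20 - o (c(m, o) = -(5*4 + o) = -(20 + o) = -20 - o)
((-278 - 232)² + c(-220 + 119, 166)) - 94203 = ((-278 - 232)² + (-20 - 1*166)) - 94203 = ((-510)² + (-20 - 166)) - 94203 = (260100 - 186) - 94203 = 259914 - 94203 = 165711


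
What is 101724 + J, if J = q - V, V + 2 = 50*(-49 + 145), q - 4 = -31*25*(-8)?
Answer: 103130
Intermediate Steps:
q = 6204 (q = 4 - 31*25*(-8) = 4 - 775*(-8) = 4 + 6200 = 6204)
V = 4798 (V = -2 + 50*(-49 + 145) = -2 + 50*96 = -2 + 4800 = 4798)
J = 1406 (J = 6204 - 1*4798 = 6204 - 4798 = 1406)
101724 + J = 101724 + 1406 = 103130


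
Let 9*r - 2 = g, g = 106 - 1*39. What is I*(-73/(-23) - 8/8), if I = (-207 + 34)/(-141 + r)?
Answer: 519/184 ≈ 2.8207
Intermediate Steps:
g = 67 (g = 106 - 39 = 67)
r = 23/3 (r = 2/9 + (⅑)*67 = 2/9 + 67/9 = 23/3 ≈ 7.6667)
I = 519/400 (I = (-207 + 34)/(-141 + 23/3) = -173/(-400/3) = -173*(-3/400) = 519/400 ≈ 1.2975)
I*(-73/(-23) - 8/8) = 519*(-73/(-23) - 8/8)/400 = 519*(-73*(-1/23) - 8*⅛)/400 = 519*(73/23 - 1)/400 = (519/400)*(50/23) = 519/184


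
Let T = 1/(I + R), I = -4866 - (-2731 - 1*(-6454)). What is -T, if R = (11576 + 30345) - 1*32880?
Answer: -1/452 ≈ -0.0022124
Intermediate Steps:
R = 9041 (R = 41921 - 32880 = 9041)
I = -8589 (I = -4866 - (-2731 + 6454) = -4866 - 1*3723 = -4866 - 3723 = -8589)
T = 1/452 (T = 1/(-8589 + 9041) = 1/452 ≈ 0.0022124)
-T = -1*1/452 = -1/452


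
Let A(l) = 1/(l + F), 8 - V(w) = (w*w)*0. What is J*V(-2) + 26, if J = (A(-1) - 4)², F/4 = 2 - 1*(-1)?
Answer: 17938/121 ≈ 148.25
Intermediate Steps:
V(w) = 8 (V(w) = 8 - w*w*0 = 8 - w²*0 = 8 - 1*0 = 8 + 0 = 8)
F = 12 (F = 4*(2 - 1*(-1)) = 4*(2 + 1) = 4*3 = 12)
A(l) = 1/(12 + l) (A(l) = 1/(l + 12) = 1/(12 + l))
J = 1849/121 (J = (1/(12 - 1) - 4)² = (1/11 - 4)² = (-43/11)² = 1849/121 ≈ 15.281)
J*V(-2) + 26 = (1849/121)*8 + 26 = 14792/121 + 26 = 17938/121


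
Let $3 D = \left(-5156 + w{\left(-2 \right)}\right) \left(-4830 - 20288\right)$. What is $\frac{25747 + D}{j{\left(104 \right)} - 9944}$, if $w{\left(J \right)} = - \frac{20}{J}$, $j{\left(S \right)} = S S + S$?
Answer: $\frac{129334469}{2928} \approx 44172.0$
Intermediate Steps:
$j{\left(S \right)} = S + S^{2}$ ($j{\left(S \right)} = S^{2} + S = S + S^{2}$)
$D = \frac{129257228}{3}$ ($D = \frac{\left(-5156 - \frac{20}{-2}\right) \left(-4830 - 20288\right)}{3} = \frac{\left(-5156 - -10\right) \left(-25118\right)}{3} = \frac{\left(-5156 + 10\right) \left(-25118\right)}{3} = \frac{\left(-5146\right) \left(-25118\right)}{3} = \frac{1}{3} \cdot 129257228 = \frac{129257228}{3} \approx 4.3086 \cdot 10^{7}$)
$\frac{25747 + D}{j{\left(104 \right)} - 9944} = \frac{25747 + \frac{129257228}{3}}{104 \left(1 + 104\right) - 9944} = \frac{129334469}{3 \left(104 \cdot 105 - 9944\right)} = \frac{129334469}{3 \left(10920 - 9944\right)} = \frac{129334469}{3 \cdot 976} = \frac{129334469}{3} \cdot \frac{1}{976} = \frac{129334469}{2928}$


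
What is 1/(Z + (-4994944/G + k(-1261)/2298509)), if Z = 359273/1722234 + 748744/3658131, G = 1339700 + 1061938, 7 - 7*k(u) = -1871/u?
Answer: -17054766948486650063169645702/28422089218854567435355600225 ≈ -0.60005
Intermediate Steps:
k(u) = 1 + 1871/(7*u) (k(u) = 1 - (-1871)/(7*u) = 1 + 1871/(7*u))
G = 2401638
Z = 867926690953/2100052528218 (Z = 359273*(1/1722234) + 748744*(1/3658131) = 359273/1722234 + 748744/3658131 = 867926690953/2100052528218 ≈ 0.41329)
1/(Z + (-4994944/G + k(-1261)/2298509)) = 1/(867926690953/2100052528218 + (-4994944/2401638 + ((1871/7 - 1261)/(-1261))/2298509)) = 1/(867926690953/2100052528218 + (-4994944*1/2401638 - 1/1261*(-6956/7)*(1/2298509))) = 1/(867926690953/2100052528218 + (-2497472/1200819 + (6956/8827)*(1/2298509))) = 1/(867926690953/2100052528218 + (-2497472/1200819 + 6956/20288938943)) = 1/(867926690953/2100052528218 - 50671048566955132/24363343372594317) = 1/(-28422089218854567435355600225/17054766948486650063169645702) = -17054766948486650063169645702/28422089218854567435355600225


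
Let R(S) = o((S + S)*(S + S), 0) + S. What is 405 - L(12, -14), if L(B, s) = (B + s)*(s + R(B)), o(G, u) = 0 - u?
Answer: 401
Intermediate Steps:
o(G, u) = -u
R(S) = S (R(S) = -1*0 + S = 0 + S = S)
L(B, s) = (B + s)² (L(B, s) = (B + s)*(s + B) = (B + s)*(B + s) = (B + s)²)
405 - L(12, -14) = 405 - (12² + (-14)² + 2*12*(-14)) = 405 - (144 + 196 - 336) = 405 - 1*4 = 405 - 4 = 401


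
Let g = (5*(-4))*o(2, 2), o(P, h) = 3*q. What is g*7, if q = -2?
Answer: 840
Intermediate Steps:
o(P, h) = -6 (o(P, h) = 3*(-2) = -6)
g = 120 (g = (5*(-4))*(-6) = -20*(-6) = 120)
g*7 = 120*7 = 840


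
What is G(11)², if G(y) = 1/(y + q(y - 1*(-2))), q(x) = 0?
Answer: 1/121 ≈ 0.0082645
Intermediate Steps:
G(y) = 1/y (G(y) = 1/(y + 0) = 1/y)
G(11)² = (1/11)² = 1/121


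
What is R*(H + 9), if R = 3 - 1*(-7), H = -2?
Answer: 70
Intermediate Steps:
R = 10 (R = 3 + 7 = 10)
R*(H + 9) = 10*(-2 + 9) = 10*7 = 70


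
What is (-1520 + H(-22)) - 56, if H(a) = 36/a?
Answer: -17354/11 ≈ -1577.6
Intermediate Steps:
(-1520 + H(-22)) - 56 = (-1520 + 36/(-22)) - 56 = (-1520 + 36*(-1/22)) - 56 = (-1520 - 18/11) - 56 = -16738/11 - 56 = -17354/11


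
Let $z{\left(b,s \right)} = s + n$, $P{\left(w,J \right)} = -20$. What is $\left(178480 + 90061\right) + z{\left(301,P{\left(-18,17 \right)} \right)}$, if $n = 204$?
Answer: $268725$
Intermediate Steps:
$z{\left(b,s \right)} = 204 + s$ ($z{\left(b,s \right)} = s + 204 = 204 + s$)
$\left(178480 + 90061\right) + z{\left(301,P{\left(-18,17 \right)} \right)} = \left(178480 + 90061\right) + \left(204 - 20\right) = 268541 + 184 = 268725$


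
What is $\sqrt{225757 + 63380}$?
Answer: $\sqrt{289137} \approx 537.71$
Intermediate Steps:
$\sqrt{225757 + 63380} = \sqrt{289137}$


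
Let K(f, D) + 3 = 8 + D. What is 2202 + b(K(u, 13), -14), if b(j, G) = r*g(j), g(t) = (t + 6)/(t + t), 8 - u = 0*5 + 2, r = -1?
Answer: 6604/3 ≈ 2201.3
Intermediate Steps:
u = 6 (u = 8 - (0*5 + 2) = 8 - (0 + 2) = 8 - 1*2 = 8 - 2 = 6)
K(f, D) = 5 + D (K(f, D) = -3 + (8 + D) = 5 + D)
g(t) = (6 + t)/(2*t) (g(t) = (6 + t)/((2*t)) = (6 + t)*(1/(2*t)) = (6 + t)/(2*t))
b(j, G) = -(6 + j)/(2*j)
2202 + b(K(u, 13), -14) = 2202 + (-6 - (5 + 13))/(2*(5 + 13)) = 2202 + (1/2)*(-6 - 1*18)/18 = 2202 + (1/2)*(1/18)*(-6 - 18) = 2202 + (1/2)*(1/18)*(-24) = 2202 - 2/3 = 6604/3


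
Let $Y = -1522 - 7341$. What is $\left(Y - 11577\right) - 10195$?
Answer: $-30635$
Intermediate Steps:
$Y = -8863$
$\left(Y - 11577\right) - 10195 = \left(-8863 - 11577\right) - 10195 = -20440 - 10195 = -30635$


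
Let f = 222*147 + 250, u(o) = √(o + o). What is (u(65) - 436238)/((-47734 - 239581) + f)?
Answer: 436238/254431 - √130/254431 ≈ 1.7145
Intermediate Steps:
u(o) = √2*√o (u(o) = √(2*o) = √2*√o)
f = 32884 (f = 32634 + 250 = 32884)
(u(65) - 436238)/((-47734 - 239581) + f) = (√2*√65 - 436238)/((-47734 - 239581) + 32884) = (√130 - 436238)/(-287315 + 32884) = (-436238 + √130)/(-254431) = (-436238 + √130)*(-1/254431) = 436238/254431 - √130/254431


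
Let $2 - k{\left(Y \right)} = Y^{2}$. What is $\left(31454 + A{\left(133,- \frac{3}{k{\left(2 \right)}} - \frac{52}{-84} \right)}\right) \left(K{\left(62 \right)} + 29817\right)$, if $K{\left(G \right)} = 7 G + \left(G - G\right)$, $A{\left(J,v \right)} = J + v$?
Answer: $\frac{40135302493}{42} \approx 9.556 \cdot 10^{8}$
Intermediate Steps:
$k{\left(Y \right)} = 2 - Y^{2}$
$K{\left(G \right)} = 7 G$ ($K{\left(G \right)} = 7 G + 0 = 7 G$)
$\left(31454 + A{\left(133,- \frac{3}{k{\left(2 \right)}} - \frac{52}{-84} \right)}\right) \left(K{\left(62 \right)} + 29817\right) = \left(31454 + \left(133 - \left(- \frac{13}{21} + \frac{3}{2 - 2^{2}}\right)\right)\right) \left(7 \cdot 62 + 29817\right) = \left(31454 + \left(133 - \left(- \frac{13}{21} + \frac{3}{2 - 4}\right)\right)\right) \left(434 + 29817\right) = \left(31454 + \left(133 - \left(- \frac{13}{21} + \frac{3}{2 - 4}\right)\right)\right) 30251 = \left(31454 + \left(133 - \left(- \frac{13}{21} + \frac{3}{-2}\right)\right)\right) 30251 = \left(31454 + \left(133 + \left(\left(-3\right) \left(- \frac{1}{2}\right) + \frac{13}{21}\right)\right)\right) 30251 = \left(31454 + \left(133 + \left(\frac{3}{2} + \frac{13}{21}\right)\right)\right) 30251 = \left(31454 + \left(133 + \frac{89}{42}\right)\right) 30251 = \left(31454 + \frac{5675}{42}\right) 30251 = \frac{1326743}{42} \cdot 30251 = \frac{40135302493}{42}$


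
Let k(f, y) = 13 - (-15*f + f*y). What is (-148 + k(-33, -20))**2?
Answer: 1664100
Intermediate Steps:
k(f, y) = 13 + 15*f - f*y (k(f, y) = 13 + (15*f - f*y) = 13 + 15*f - f*y)
(-148 + k(-33, -20))**2 = (-148 + (13 + 15*(-33) - 1*(-33)*(-20)))**2 = (-148 + (13 - 495 - 660))**2 = (-148 - 1142)**2 = (-1290)**2 = 1664100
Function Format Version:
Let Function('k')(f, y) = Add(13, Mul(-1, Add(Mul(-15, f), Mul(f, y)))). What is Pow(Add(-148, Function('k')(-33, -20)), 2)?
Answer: 1664100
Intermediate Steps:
Function('k')(f, y) = Add(13, Mul(15, f), Mul(-1, f, y)) (Function('k')(f, y) = Add(13, Add(Mul(15, f), Mul(-1, f, y))) = Add(13, Mul(15, f), Mul(-1, f, y)))
Pow(Add(-148, Function('k')(-33, -20)), 2) = Pow(Add(-148, Add(13, Mul(15, -33), Mul(-1, -33, -20))), 2) = Pow(Add(-148, Add(13, -495, -660)), 2) = Pow(Add(-148, -1142), 2) = Pow(-1290, 2) = 1664100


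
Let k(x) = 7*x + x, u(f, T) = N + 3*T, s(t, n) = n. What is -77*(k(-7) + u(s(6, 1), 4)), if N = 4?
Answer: 3080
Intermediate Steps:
u(f, T) = 4 + 3*T
k(x) = 8*x
-77*(k(-7) + u(s(6, 1), 4)) = -77*(8*(-7) + (4 + 3*4)) = -77*(-56 + (4 + 12)) = -77*(-56 + 16) = -77*(-40) = 3080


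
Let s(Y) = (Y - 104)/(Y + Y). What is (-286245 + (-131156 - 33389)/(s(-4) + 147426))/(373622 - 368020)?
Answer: -84407968445/1651912158 ≈ -51.097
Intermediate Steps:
s(Y) = (-104 + Y)/(2*Y) (s(Y) = (-104 + Y)/((2*Y)) = (-104 + Y)*(1/(2*Y)) = (-104 + Y)/(2*Y))
(-286245 + (-131156 - 33389)/(s(-4) + 147426))/(373622 - 368020) = (-286245 + (-131156 - 33389)/((1/2)*(-104 - 4)/(-4) + 147426))/(373622 - 368020) = (-286245 - 164545/((1/2)*(-1/4)*(-108) + 147426))/5602 = (-286245 - 164545/(27/2 + 147426))*(1/5602) = (-286245 - 164545/294879/2)*(1/5602) = (-286245 - 164545*2/294879)*(1/5602) = (-286245 - 329090/294879)*(1/5602) = -84407968445/294879*1/5602 = -84407968445/1651912158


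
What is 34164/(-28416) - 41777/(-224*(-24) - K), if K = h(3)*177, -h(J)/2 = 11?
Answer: -62659813/10975680 ≈ -5.7090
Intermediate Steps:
h(J) = -22 (h(J) = -2*11 = -22)
K = -3894 (K = -22*177 = -3894)
34164/(-28416) - 41777/(-224*(-24) - K) = 34164/(-28416) - 41777/(-224*(-24) - 1*(-3894)) = 34164*(-1/28416) - 41777/(5376 + 3894) = -2847/2368 - 41777/9270 = -62659813/10975680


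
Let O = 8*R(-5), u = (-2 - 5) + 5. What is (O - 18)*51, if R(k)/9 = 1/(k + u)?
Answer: -10098/7 ≈ -1442.6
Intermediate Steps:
u = -2 (u = -7 + 5 = -2)
R(k) = 9/(-2 + k) (R(k) = 9/(k - 2) = 9/(-2 + k))
O = -72/7 (O = 8*(9/(-2 - 5)) = 8*(9/(-7)) = 8*(9*(-⅐)) = 8*(-9/7) = -72/7 ≈ -10.286)
(O - 18)*51 = (-72/7 - 18)*51 = -198/7*51 = -10098/7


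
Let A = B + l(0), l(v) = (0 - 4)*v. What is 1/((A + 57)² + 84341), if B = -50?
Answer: 1/84390 ≈ 1.1850e-5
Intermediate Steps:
l(v) = -4*v
A = -50 (A = -50 - 4*0 = -50 + 0 = -50)
1/((A + 57)² + 84341) = 1/((-50 + 57)² + 84341) = 1/(7² + 84341) = 1/(49 + 84341) = 1/84390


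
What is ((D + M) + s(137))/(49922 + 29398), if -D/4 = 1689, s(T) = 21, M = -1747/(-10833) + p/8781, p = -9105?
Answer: -213582431071/2515093710120 ≈ -0.084920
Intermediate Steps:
M = -27764686/31708191 (M = -1747/(-10833) - 9105/8781 = -1747*(-1/10833) - 9105*1/8781 = 1747/10833 - 3035/2927 = -27764686/31708191 ≈ -0.87563)
D = -6756 (D = -4*1689 = -6756)
((D + M) + s(137))/(49922 + 29398) = ((-6756 - 27764686/31708191) + 21)/(49922 + 29398) = (-214248303082/31708191 + 21)/79320 = -213582431071/31708191*1/79320 = -213582431071/2515093710120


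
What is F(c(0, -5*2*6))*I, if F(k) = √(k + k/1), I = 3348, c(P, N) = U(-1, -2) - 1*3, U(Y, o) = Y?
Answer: 6696*I*√2 ≈ 9469.6*I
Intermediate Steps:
c(P, N) = -4 (c(P, N) = -1 - 1*3 = -1 - 3 = -4)
F(k) = √2*√k (F(k) = √(k + k*1) = √(k + k) = √(2*k) = √2*√k)
F(c(0, -5*2*6))*I = (√2*√(-4))*3348 = (√2*(2*I))*3348 = (2*I*√2)*3348 = 6696*I*√2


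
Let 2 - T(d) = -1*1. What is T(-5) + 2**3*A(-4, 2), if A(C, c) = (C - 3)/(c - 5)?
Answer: 65/3 ≈ 21.667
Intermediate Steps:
A(C, c) = (-3 + C)/(-5 + c)
T(d) = 3 (T(d) = 2 - (-1) = 2 - 1*(-1) = 2 + 1 = 3)
T(-5) + 2**3*A(-4, 2) = 3 + 2**3*((-3 - 4)/(-5 + 2)) = 3 + 8*(-7/(-3)) = 3 + 8*(-1/3*(-7)) = 3 + 8*(7/3) = 3 + 56/3 = 65/3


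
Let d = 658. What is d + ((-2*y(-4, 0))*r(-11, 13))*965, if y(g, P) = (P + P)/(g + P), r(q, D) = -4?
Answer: 658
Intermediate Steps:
y(g, P) = 2*P/(P + g) (y(g, P) = (2*P)/(P + g) = 2*P/(P + g))
d + ((-2*y(-4, 0))*r(-11, 13))*965 = 658 + (-4*0/(0 - 4)*(-4))*965 = 658 + (-4*0/(-4)*(-4))*965 = 658 + (-4*0*(-1)/4*(-4))*965 = 658 + (-2*0*(-4))*965 = 658 + (0*(-4))*965 = 658 + 0*965 = 658 + 0 = 658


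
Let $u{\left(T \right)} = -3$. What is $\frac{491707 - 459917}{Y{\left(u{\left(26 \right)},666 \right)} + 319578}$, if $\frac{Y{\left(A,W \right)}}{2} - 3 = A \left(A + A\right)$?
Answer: $\frac{3179}{31962} \approx 0.099462$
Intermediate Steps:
$Y{\left(A,W \right)} = 6 + 4 A^{2}$ ($Y{\left(A,W \right)} = 6 + 2 A \left(A + A\right) = 6 + 2 A 2 A = 6 + 2 \cdot 2 A^{2} = 6 + 4 A^{2}$)
$\frac{491707 - 459917}{Y{\left(u{\left(26 \right)},666 \right)} + 319578} = \frac{491707 - 459917}{\left(6 + 4 \left(-3\right)^{2}\right) + 319578} = \frac{31790}{\left(6 + 4 \cdot 9\right) + 319578} = \frac{31790}{\left(6 + 36\right) + 319578} = \frac{31790}{42 + 319578} = \frac{31790}{319620} = 31790 \cdot \frac{1}{319620} = \frac{3179}{31962}$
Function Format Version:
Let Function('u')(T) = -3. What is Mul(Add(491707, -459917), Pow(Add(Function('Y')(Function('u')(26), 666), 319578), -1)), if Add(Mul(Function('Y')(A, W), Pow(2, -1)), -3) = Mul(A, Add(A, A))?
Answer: Rational(3179, 31962) ≈ 0.099462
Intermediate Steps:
Function('Y')(A, W) = Add(6, Mul(4, Pow(A, 2))) (Function('Y')(A, W) = Add(6, Mul(2, Mul(A, Add(A, A)))) = Add(6, Mul(2, Mul(A, Mul(2, A)))) = Add(6, Mul(2, Mul(2, Pow(A, 2)))) = Add(6, Mul(4, Pow(A, 2))))
Mul(Add(491707, -459917), Pow(Add(Function('Y')(Function('u')(26), 666), 319578), -1)) = Mul(Add(491707, -459917), Pow(Add(Add(6, Mul(4, Pow(-3, 2))), 319578), -1)) = Mul(31790, Pow(Add(Add(6, Mul(4, 9)), 319578), -1)) = Mul(31790, Pow(Add(Add(6, 36), 319578), -1)) = Mul(31790, Pow(Add(42, 319578), -1)) = Mul(31790, Pow(319620, -1)) = Mul(31790, Rational(1, 319620)) = Rational(3179, 31962)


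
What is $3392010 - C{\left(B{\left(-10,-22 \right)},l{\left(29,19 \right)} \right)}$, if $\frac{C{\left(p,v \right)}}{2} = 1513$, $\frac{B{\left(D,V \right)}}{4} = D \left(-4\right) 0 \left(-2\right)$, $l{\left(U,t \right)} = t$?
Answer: $3388984$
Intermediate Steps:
$B{\left(D,V \right)} = 0$ ($B{\left(D,V \right)} = 4 D \left(-4\right) 0 \left(-2\right) = 4 - 4 D 0 = 4 \cdot 0 = 0$)
$C{\left(p,v \right)} = 3026$ ($C{\left(p,v \right)} = 2 \cdot 1513 = 3026$)
$3392010 - C{\left(B{\left(-10,-22 \right)},l{\left(29,19 \right)} \right)} = 3392010 - 3026 = 3388984$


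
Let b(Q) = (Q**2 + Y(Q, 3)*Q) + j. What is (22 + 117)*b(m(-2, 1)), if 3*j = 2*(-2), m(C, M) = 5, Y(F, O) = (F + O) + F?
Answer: 36974/3 ≈ 12325.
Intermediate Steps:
Y(F, O) = O + 2*F
j = -4/3 (j = (2*(-2))/3 = (1/3)*(-4) = -4/3 ≈ -1.3333)
b(Q) = -4/3 + Q**2 + Q*(3 + 2*Q) (b(Q) = (Q**2 + (3 + 2*Q)*Q) - 4/3 = (Q**2 + Q*(3 + 2*Q)) - 4/3 = -4/3 + Q**2 + Q*(3 + 2*Q))
(22 + 117)*b(m(-2, 1)) = (22 + 117)*(-4/3 + 3*5 + 3*5**2) = 139*(-4/3 + 15 + 3*25) = 139*(-4/3 + 15 + 75) = 139*(266/3) = 36974/3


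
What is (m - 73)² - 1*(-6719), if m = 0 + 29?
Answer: 8655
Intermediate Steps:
m = 29
(m - 73)² - 1*(-6719) = (29 - 73)² - 1*(-6719) = (-44)² + 6719 = 1936 + 6719 = 8655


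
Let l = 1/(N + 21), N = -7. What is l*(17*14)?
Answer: 17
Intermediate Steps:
l = 1/14 (l = 1/(-7 + 21) = 1/14 ≈ 0.071429)
l*(17*14) = (17*14)/14 = (1/14)*238 = 17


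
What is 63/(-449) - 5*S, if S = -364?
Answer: 817117/449 ≈ 1819.9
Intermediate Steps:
63/(-449) - 5*S = 63/(-449) - 5*(-364) = 63*(-1/449) + 1820 = -63/449 + 1820 = 817117/449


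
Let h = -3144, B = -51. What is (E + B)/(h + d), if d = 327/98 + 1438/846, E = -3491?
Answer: 146830068/130122593 ≈ 1.1284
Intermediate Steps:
d = 208783/41454 (d = 327*(1/98) + 1438*(1/846) = 327/98 + 719/423 = 208783/41454 ≈ 5.0365)
(E + B)/(h + d) = (-3491 - 51)/(-3144 + 208783/41454) = -3542/(-130122593/41454) = -3542*(-41454/130122593) = 146830068/130122593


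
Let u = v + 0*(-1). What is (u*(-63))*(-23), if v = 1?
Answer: 1449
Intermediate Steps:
u = 1 (u = 1 + 0*(-1) = 1 + 0 = 1)
(u*(-63))*(-23) = (1*(-63))*(-23) = -63*(-23) = 1449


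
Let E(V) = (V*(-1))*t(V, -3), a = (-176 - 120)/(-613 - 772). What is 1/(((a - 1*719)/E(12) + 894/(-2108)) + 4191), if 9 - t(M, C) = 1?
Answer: 70069920/294157956673 ≈ 0.00023821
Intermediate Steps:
t(M, C) = 8 (t(M, C) = 9 - 1*1 = 9 - 1 = 8)
a = 296/1385 (a = -296/(-1385) = -296*(-1/1385) = 296/1385 ≈ 0.21372)
E(V) = -8*V (E(V) = (V*(-1))*8 = -V*8 = -8*V)
1/(((a - 1*719)/E(12) + 894/(-2108)) + 4191) = 1/(((296/1385 - 1*719)/((-8*12)) + 894/(-2108)) + 4191) = 1/(((296/1385 - 719)/(-96) + 894*(-1/2108)) + 4191) = 1/((-995519/1385*(-1/96) - 447/1054) + 4191) = 1/((995519/132960 - 447/1054) + 4191) = 1/(494921953/70069920 + 4191) = 1/(294157956673/70069920) = 70069920/294157956673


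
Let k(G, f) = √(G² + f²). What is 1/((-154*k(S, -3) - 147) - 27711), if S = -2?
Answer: -13929/387879928 + 77*√13/387879928 ≈ -3.5195e-5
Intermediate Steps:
1/((-154*k(S, -3) - 147) - 27711) = 1/((-154*√((-2)² + (-3)²) - 147) - 27711) = 1/((-154*√(4 + 9) - 147) - 27711) = 1/((-154*√13 - 147) - 27711) = 1/((-147 - 154*√13) - 27711) = 1/(-27858 - 154*√13)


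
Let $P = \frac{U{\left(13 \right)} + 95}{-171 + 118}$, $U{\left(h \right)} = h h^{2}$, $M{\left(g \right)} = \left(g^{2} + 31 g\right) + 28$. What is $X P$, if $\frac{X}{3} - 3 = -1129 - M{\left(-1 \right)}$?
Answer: $\frac{7728624}{53} \approx 1.4582 \cdot 10^{5}$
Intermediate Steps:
$M{\left(g \right)} = 28 + g^{2} + 31 g$
$U{\left(h \right)} = h^{3}$
$P = - \frac{2292}{53}$ ($P = \frac{13^{3} + 95}{-171 + 118} = \frac{2197 + 95}{-53} = 2292 \left(- \frac{1}{53}\right) = - \frac{2292}{53} \approx -43.245$)
$X = -3372$ ($X = 9 + 3 \left(-1129 - \left(28 + \left(-1\right)^{2} + 31 \left(-1\right)\right)\right) = 9 + 3 \left(-1129 - \left(28 + 1 - 31\right)\right) = 9 + 3 \left(-1129 - -2\right) = 9 + 3 \left(-1129 + 2\right) = 9 + 3 \left(-1127\right) = 9 - 3381 = -3372$)
$X P = \left(-3372\right) \left(- \frac{2292}{53}\right) = \frac{7728624}{53}$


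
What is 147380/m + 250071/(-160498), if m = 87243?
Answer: 141326999/1077102078 ≈ 0.13121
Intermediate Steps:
147380/m + 250071/(-160498) = 147380/87243 + 250071/(-160498) = 147380*(1/87243) + 250071*(-1/160498) = 147380/87243 - 250071/160498 = 141326999/1077102078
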